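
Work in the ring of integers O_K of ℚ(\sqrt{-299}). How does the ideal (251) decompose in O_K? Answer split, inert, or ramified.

d = -299 ≡ 1 (mod 4), so O_K = ℤ[(1+√-299)/2] and disc(K) = d = -299.
251 ∤ -299, so 251 is unramified.
Legendre symbol by Euler's criterion: (-299/251) ≡ (-299)^125 ≡ 250 (mod 251), i.e. (-299/251) = -1.
Legendre symbol -1 ⇒ 251 is inert.

inert — (251) stays prime in O_K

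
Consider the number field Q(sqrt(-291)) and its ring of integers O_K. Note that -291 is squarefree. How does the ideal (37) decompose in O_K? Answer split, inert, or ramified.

p is inert

-291 mod 4 = 1, hence disc K = -291 and O_K = ℤ[(1+√-291)/2].
disc(K) = -291 is not divisible by 37; 37 is unramified.
Compute (-291/37) via Euler: 5^((37-1)/2) mod 37 = 36, so (-291/37) = -1.
(-291/37) = -1, so 37 is inert.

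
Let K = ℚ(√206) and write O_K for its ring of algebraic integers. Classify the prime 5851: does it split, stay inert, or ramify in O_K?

5851 splits in O_K

d = 206 ≡ 2 (mod 4), so O_K = ℤ[√206] and disc(K) = 4d = 824.
5851 ∤ 824, so 5851 is unramified.
Compute (206/5851) via Euler: 206^((5851-1)/2) mod 5851 = 1, so (206/5851) = 1.
Legendre symbol 1 ⇒ 5851 is split.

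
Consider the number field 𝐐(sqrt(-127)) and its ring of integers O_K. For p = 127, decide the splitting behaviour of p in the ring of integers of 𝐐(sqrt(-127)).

p ramifies

-127 mod 4 = 1, hence disc K = -127 and O_K = ℤ[(1+√-127)/2].
127 divides disc(K) = -127, so 127 ramifies.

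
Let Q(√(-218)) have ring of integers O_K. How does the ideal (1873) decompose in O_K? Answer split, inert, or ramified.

p splits

d = -218 ≡ 2 (mod 4), so O_K = ℤ[√-218] and disc(K) = 4d = -872.
disc(K) = -872 is not divisible by 1873; 1873 is unramified.
Compute (-218/1873) via Euler: 1655^((1873-1)/2) mod 1873 = 1, so (-218/1873) = 1.
(-218/1873) = 1, so 1873 splits.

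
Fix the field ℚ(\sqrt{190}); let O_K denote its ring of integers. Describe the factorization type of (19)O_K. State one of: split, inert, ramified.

ramified

Since 190 ≢ 1 mod 4, the ring of integers is ℤ[√190] with discriminant 4·190 = 760.
disc(K) = 760 = 19·40, so p = 19 is ramified.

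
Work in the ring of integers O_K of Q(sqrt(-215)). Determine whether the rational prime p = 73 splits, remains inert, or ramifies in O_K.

73 splits in O_K

d = -215 ≡ 1 (mod 4), so O_K = ℤ[(1+√-215)/2] and disc(K) = d = -215.
disc(K) = -215 is not divisible by 73; 73 is unramified.
Euler's criterion: (-215)^36 mod 73 = 1. Thus (-215|73) = 1.
d is a quadratic residue mod p, hence 73 splits in O_K.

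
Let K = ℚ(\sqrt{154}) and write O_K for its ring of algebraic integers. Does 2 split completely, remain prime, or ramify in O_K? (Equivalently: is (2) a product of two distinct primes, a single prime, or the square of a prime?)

2 is ramified

d = 154 ≡ 2 (mod 4), so O_K = ℤ[√154] and disc(K) = 4d = 616.
Ramification test: 2 | 616. The prime 2 ramifies in K.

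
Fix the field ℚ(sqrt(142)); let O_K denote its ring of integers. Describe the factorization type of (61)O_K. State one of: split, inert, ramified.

splits completely

Since 142 ≢ 1 mod 4, the ring of integers is ℤ[√142] with discriminant 4·142 = 568.
61 ∤ 568, so 61 is unramified.
(142/61) = 20^30 mod 61 = 1, giving Legendre symbol 1.
d is a quadratic residue mod p, hence 61 splits in O_K.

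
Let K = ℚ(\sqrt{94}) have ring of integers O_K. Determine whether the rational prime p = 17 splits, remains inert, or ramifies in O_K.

d = 94 ≡ 2 (mod 4), so O_K = ℤ[√94] and disc(K) = 4d = 376.
17 ∤ 376, so 17 is unramified.
Euler's criterion: 94^8 mod 17 = 1. Thus (94|17) = 1.
(94/17) = 1, so 17 splits.

17 splits in O_K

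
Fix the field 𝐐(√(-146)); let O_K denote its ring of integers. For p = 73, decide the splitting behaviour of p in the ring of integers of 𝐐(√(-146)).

Since -146 ≢ 1 mod 4, the ring of integers is ℤ[√-146] with discriminant 4·(-146) = -584.
disc(K) = -584 = 73·(-8), so p = 73 is ramified.

ramified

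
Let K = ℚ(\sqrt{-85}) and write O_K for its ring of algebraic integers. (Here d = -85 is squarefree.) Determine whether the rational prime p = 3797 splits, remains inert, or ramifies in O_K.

p splits

Since -85 ≢ 1 mod 4, the ring of integers is ℤ[√-85] with discriminant 4·(-85) = -340.
Since gcd(3797, -340) = 1 the prime 3797 does not ramify.
Euler's criterion: (-85)^1898 mod 3797 = 1. Thus (-85|3797) = 1.
d is a quadratic residue mod p, hence 3797 splits in O_K.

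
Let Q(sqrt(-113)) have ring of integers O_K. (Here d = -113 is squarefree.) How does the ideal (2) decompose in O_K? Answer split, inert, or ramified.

ramifies in O_K

Since -113 ≢ 1 mod 4, the ring of integers is ℤ[√-113] with discriminant 4·(-113) = -452.
2 divides disc(K) = -452, so 2 ramifies.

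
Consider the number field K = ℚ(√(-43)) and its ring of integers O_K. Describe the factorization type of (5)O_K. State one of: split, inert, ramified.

-43 mod 4 = 1, hence disc K = -43 and O_K = ℤ[(1+√-43)/2].
disc(K) = -43 is not divisible by 5; 5 is unramified.
Legendre symbol by Euler's criterion: (-43/5) ≡ (-43)^2 ≡ 4 (mod 5), i.e. (-43/5) = -1.
Legendre symbol -1 ⇒ 5 is inert.

inert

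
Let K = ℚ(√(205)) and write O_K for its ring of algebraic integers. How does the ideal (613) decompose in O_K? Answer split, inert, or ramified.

205 mod 4 = 1, hence disc K = 205 and O_K = ℤ[(1+√205)/2].
Since gcd(613, 205) = 1 the prime 613 does not ramify.
Euler's criterion: 205^306 mod 613 = 612. Thus (205|613) = -1.
d is a non-residue mod p, hence 613 remains inert in O_K.

613 remains inert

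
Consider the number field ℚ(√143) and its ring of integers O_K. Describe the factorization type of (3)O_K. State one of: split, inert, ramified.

inert

d = 143 ≡ 3 (mod 4), so O_K = ℤ[√143] and disc(K) = 4d = 572.
Since gcd(3, 572) = 1 the prime 3 does not ramify.
Compute (143/3) via Euler: 2^((3-1)/2) mod 3 = 2, so (143/3) = -1.
Legendre symbol -1 ⇒ 3 is inert.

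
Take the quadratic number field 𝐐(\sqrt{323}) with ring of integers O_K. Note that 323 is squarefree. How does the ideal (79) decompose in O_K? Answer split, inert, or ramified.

323 mod 4 = 3, hence disc K = 4·323 = 1292 and O_K = ℤ[√323].
79 ∤ 1292, so 79 is unramified.
(323/79) = 7^39 mod 79 = 78, giving Legendre symbol -1.
(323/79) = -1, so 79 is inert.

inert — (79) stays prime in O_K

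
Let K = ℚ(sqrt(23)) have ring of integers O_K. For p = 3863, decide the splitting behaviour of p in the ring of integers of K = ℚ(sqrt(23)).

d = 23 ≡ 3 (mod 4), so O_K = ℤ[√23] and disc(K) = 4d = 92.
Since gcd(3863, 92) = 1 the prime 3863 does not ramify.
(23/3863) = 23^1931 mod 3863 = 1, giving Legendre symbol 1.
d is a quadratic residue mod p, hence 3863 splits in O_K.

split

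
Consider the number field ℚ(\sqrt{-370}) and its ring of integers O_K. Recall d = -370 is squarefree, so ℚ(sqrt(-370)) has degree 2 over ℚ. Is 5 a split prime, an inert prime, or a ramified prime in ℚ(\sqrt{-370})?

-370 mod 4 = 2, hence disc K = 4·(-370) = -1480 and O_K = ℤ[√-370].
Ramification test: 5 | -1480. The prime 5 ramifies in K.

5 is ramified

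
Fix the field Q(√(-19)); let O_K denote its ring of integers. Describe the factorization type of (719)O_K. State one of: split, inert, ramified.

719 splits in O_K

Since -19 ≡ 1 mod 4, the ring of integers is ℤ[(1+√-19)/2] with discriminant -19.
719 ∤ -19, so 719 is unramified.
Legendre symbol by Euler's criterion: (-19/719) ≡ (-19)^359 ≡ 1 (mod 719), i.e. (-19/719) = 1.
(-19/719) = 1, so 719 splits.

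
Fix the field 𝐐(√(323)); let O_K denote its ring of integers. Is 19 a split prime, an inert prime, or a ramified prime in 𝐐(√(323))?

ramifies in O_K

Since 323 ≢ 1 mod 4, the ring of integers is ℤ[√323] with discriminant 4·323 = 1292.
19 divides disc(K) = 1292, so 19 ramifies.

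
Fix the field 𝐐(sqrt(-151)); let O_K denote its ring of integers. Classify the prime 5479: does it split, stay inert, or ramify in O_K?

splits completely

Since -151 ≡ 1 mod 4, the ring of integers is ℤ[(1+√-151)/2] with discriminant -151.
5479 ∤ -151, so 5479 is unramified.
Euler's criterion: (-151)^2739 mod 5479 = 1. Thus (-151|5479) = 1.
(-151/5479) = 1, so 5479 splits.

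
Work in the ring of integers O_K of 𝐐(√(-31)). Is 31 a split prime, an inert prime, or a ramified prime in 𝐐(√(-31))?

d = -31 ≡ 1 (mod 4), so O_K = ℤ[(1+√-31)/2] and disc(K) = d = -31.
Ramification test: 31 | -31. The prime 31 ramifies in K.

ramified — (31) = 𝔭²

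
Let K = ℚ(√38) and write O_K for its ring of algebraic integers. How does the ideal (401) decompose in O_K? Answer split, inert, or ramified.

38 mod 4 = 2, hence disc K = 4·38 = 152 and O_K = ℤ[√38].
Since gcd(401, 152) = 1 the prime 401 does not ramify.
Legendre symbol by Euler's criterion: (38/401) ≡ 38^200 ≡ 400 (mod 401), i.e. (38/401) = -1.
Legendre symbol -1 ⇒ 401 is inert.

401 remains inert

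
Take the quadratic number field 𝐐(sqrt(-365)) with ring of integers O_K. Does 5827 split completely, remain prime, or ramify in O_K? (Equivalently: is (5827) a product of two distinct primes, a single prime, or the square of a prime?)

5827 remains inert

-365 mod 4 = 3, hence disc K = 4·(-365) = -1460 and O_K = ℤ[√-365].
Since gcd(5827, -1460) = 1 the prime 5827 does not ramify.
(-365/5827) = 5462^2913 mod 5827 = 5826, giving Legendre symbol -1.
Legendre symbol -1 ⇒ 5827 is inert.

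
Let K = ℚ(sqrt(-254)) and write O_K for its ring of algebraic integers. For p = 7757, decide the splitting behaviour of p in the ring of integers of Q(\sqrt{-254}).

split

Since -254 ≢ 1 mod 4, the ring of integers is ℤ[√-254] with discriminant 4·(-254) = -1016.
disc(K) = -1016 is not divisible by 7757; 7757 is unramified.
(-254/7757) = 7503^3878 mod 7757 = 1, giving Legendre symbol 1.
Legendre symbol 1 ⇒ 7757 is split.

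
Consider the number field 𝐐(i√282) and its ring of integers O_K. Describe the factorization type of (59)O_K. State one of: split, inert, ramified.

59 remains inert

d = -282 ≡ 2 (mod 4), so O_K = ℤ[√-282] and disc(K) = 4d = -1128.
59 ∤ -1128, so 59 is unramified.
(-282/59) = 13^29 mod 59 = 58, giving Legendre symbol -1.
d is a non-residue mod p, hence 59 remains inert in O_K.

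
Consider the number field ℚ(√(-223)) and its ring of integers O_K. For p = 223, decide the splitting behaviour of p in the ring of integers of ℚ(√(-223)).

d = -223 ≡ 1 (mod 4), so O_K = ℤ[(1+√-223)/2] and disc(K) = d = -223.
223 divides disc(K) = -223, so 223 ramifies.

ramified — (223) = 𝔭²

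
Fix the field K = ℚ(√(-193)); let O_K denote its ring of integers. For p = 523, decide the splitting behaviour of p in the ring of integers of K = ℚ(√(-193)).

523 remains inert

d = -193 ≡ 3 (mod 4), so O_K = ℤ[√-193] and disc(K) = 4d = -772.
523 ∤ -772, so 523 is unramified.
(-193/523) = 330^261 mod 523 = 522, giving Legendre symbol -1.
(-193/523) = -1, so 523 is inert.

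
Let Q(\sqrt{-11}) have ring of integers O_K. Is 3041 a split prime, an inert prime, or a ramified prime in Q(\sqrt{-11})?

3041 splits in O_K

Since -11 ≡ 1 mod 4, the ring of integers is ℤ[(1+√-11)/2] with discriminant -11.
disc(K) = -11 is not divisible by 3041; 3041 is unramified.
(-11/3041) = 3030^1520 mod 3041 = 1, giving Legendre symbol 1.
Legendre symbol 1 ⇒ 3041 is split.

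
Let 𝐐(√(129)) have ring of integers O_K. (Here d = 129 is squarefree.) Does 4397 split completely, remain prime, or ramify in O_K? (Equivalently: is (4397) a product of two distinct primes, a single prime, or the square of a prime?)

p is inert

Since 129 ≡ 1 mod 4, the ring of integers is ℤ[(1+√129)/2] with discriminant 129.
disc(K) = 129 is not divisible by 4397; 4397 is unramified.
(129/4397) = 129^2198 mod 4397 = 4396, giving Legendre symbol -1.
d is a non-residue mod p, hence 4397 remains inert in O_K.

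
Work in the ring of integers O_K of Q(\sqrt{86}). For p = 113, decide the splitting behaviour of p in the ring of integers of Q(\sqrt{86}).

remains prime (inert)

d = 86 ≡ 2 (mod 4), so O_K = ℤ[√86] and disc(K) = 4d = 344.
disc(K) = 344 is not divisible by 113; 113 is unramified.
(86/113) = 86^56 mod 113 = 112, giving Legendre symbol -1.
(86/113) = -1, so 113 is inert.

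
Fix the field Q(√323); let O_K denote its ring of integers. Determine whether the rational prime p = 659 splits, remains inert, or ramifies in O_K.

d = 323 ≡ 3 (mod 4), so O_K = ℤ[√323] and disc(K) = 4d = 1292.
659 ∤ 1292, so 659 is unramified.
Compute (323/659) via Euler: 323^((659-1)/2) mod 659 = 1, so (323/659) = 1.
Legendre symbol 1 ⇒ 659 is split.

split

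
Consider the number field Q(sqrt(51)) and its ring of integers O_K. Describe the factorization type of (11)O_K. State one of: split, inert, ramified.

Since 51 ≢ 1 mod 4, the ring of integers is ℤ[√51] with discriminant 4·51 = 204.
disc(K) = 204 is not divisible by 11; 11 is unramified.
Compute (51/11) via Euler: 7^((11-1)/2) mod 11 = 10, so (51/11) = -1.
d is a non-residue mod p, hence 11 remains inert in O_K.

11 remains inert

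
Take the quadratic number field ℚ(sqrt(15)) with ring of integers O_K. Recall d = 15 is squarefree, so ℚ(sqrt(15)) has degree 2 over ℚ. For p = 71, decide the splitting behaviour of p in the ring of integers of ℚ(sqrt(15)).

d = 15 ≡ 3 (mod 4), so O_K = ℤ[√15] and disc(K) = 4d = 60.
disc(K) = 60 is not divisible by 71; 71 is unramified.
Legendre symbol by Euler's criterion: (15/71) ≡ 15^35 ≡ 1 (mod 71), i.e. (15/71) = 1.
Legendre symbol 1 ⇒ 71 is split.

splits completely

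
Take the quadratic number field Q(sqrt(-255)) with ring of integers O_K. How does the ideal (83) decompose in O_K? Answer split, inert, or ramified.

d = -255 ≡ 1 (mod 4), so O_K = ℤ[(1+√-255)/2] and disc(K) = d = -255.
83 ∤ -255, so 83 is unramified.
Euler's criterion: (-255)^41 mod 83 = 1. Thus (-255|83) = 1.
(-255/83) = 1, so 83 splits.

split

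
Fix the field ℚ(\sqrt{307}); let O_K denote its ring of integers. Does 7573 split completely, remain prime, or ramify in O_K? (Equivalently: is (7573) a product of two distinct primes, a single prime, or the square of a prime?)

Since 307 ≢ 1 mod 4, the ring of integers is ℤ[√307] with discriminant 4·307 = 1228.
disc(K) = 1228 is not divisible by 7573; 7573 is unramified.
Legendre symbol by Euler's criterion: (307/7573) ≡ 307^3786 ≡ 7572 (mod 7573), i.e. (307/7573) = -1.
Legendre symbol -1 ⇒ 7573 is inert.

inert — (7573) stays prime in O_K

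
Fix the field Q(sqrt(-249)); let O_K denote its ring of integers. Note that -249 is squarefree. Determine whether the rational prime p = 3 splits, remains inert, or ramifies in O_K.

3 is ramified

d = -249 ≡ 3 (mod 4), so O_K = ℤ[√-249] and disc(K) = 4d = -996.
disc(K) = -996 = 3·(-332), so p = 3 is ramified.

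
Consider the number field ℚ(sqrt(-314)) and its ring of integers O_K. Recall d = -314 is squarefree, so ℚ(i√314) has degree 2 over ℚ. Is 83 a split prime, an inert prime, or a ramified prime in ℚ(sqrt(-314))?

Since -314 ≢ 1 mod 4, the ring of integers is ℤ[√-314] with discriminant 4·(-314) = -1256.
83 ∤ -1256, so 83 is unramified.
Compute (-314/83) via Euler: 18^((83-1)/2) mod 83 = 82, so (-314/83) = -1.
d is a non-residue mod p, hence 83 remains inert in O_K.

83 remains inert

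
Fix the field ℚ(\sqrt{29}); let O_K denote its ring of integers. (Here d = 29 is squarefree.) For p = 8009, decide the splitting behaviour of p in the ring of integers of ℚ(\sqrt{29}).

Since 29 ≡ 1 mod 4, the ring of integers is ℤ[(1+√29)/2] with discriminant 29.
Since gcd(8009, 29) = 1 the prime 8009 does not ramify.
(29/8009) = 29^4004 mod 8009 = 1, giving Legendre symbol 1.
(29/8009) = 1, so 8009 splits.

split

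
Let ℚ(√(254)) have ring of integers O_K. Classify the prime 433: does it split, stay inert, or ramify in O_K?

d = 254 ≡ 2 (mod 4), so O_K = ℤ[√254] and disc(K) = 4d = 1016.
433 ∤ 1016, so 433 is unramified.
Legendre symbol by Euler's criterion: (254/433) ≡ 254^216 ≡ 1 (mod 433), i.e. (254/433) = 1.
Legendre symbol 1 ⇒ 433 is split.

split — (433) = 𝔭₁𝔭₂ with 𝔭₁ ≠ 𝔭₂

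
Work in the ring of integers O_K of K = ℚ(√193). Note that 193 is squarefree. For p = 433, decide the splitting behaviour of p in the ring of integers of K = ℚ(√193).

193 mod 4 = 1, hence disc K = 193 and O_K = ℤ[(1+√193)/2].
433 ∤ 193, so 433 is unramified.
Euler's criterion: 193^216 mod 433 = 432. Thus (193|433) = -1.
(193/433) = -1, so 433 is inert.

inert — (433) stays prime in O_K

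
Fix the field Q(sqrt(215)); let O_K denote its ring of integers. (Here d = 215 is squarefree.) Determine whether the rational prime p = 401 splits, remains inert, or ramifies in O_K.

d = 215 ≡ 3 (mod 4), so O_K = ℤ[√215] and disc(K) = 4d = 860.
Since gcd(401, 860) = 1 the prime 401 does not ramify.
Legendre symbol by Euler's criterion: (215/401) ≡ 215^200 ≡ 1 (mod 401), i.e. (215/401) = 1.
Legendre symbol 1 ⇒ 401 is split.

401 splits in O_K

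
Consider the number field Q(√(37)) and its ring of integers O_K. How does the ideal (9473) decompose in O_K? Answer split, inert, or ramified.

37 mod 4 = 1, hence disc K = 37 and O_K = ℤ[(1+√37)/2].
Since gcd(9473, 37) = 1 the prime 9473 does not ramify.
Legendre symbol by Euler's criterion: (37/9473) ≡ 37^4736 ≡ 1 (mod 9473), i.e. (37/9473) = 1.
d is a quadratic residue mod p, hence 9473 splits in O_K.

split — (9473) = 𝔭₁𝔭₂ with 𝔭₁ ≠ 𝔭₂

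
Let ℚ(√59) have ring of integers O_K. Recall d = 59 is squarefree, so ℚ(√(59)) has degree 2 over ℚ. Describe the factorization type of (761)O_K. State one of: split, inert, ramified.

p splits

59 mod 4 = 3, hence disc K = 4·59 = 236 and O_K = ℤ[√59].
Since gcd(761, 236) = 1 the prime 761 does not ramify.
Compute (59/761) via Euler: 59^((761-1)/2) mod 761 = 1, so (59/761) = 1.
Legendre symbol 1 ⇒ 761 is split.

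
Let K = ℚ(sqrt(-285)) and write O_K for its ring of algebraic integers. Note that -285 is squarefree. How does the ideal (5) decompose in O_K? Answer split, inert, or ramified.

ramifies in O_K

-285 mod 4 = 3, hence disc K = 4·(-285) = -1140 and O_K = ℤ[√-285].
5 divides disc(K) = -1140, so 5 ramifies.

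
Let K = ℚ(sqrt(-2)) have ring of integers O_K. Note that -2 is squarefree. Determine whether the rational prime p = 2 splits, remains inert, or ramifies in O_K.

ramified — (2) = 𝔭²

Since -2 ≢ 1 mod 4, the ring of integers is ℤ[√-2] with discriminant 4·(-2) = -8.
Ramification test: 2 | -8. The prime 2 ramifies in K.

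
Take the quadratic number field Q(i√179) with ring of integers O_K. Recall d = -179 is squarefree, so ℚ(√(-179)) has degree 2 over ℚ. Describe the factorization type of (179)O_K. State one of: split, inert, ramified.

ramified

d = -179 ≡ 1 (mod 4), so O_K = ℤ[(1+√-179)/2] and disc(K) = d = -179.
disc(K) = -179 = 179·(-1), so p = 179 is ramified.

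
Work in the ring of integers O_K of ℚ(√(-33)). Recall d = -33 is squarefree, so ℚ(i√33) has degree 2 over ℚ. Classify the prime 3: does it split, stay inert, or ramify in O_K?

-33 mod 4 = 3, hence disc K = 4·(-33) = -132 and O_K = ℤ[√-33].
Ramification test: 3 | -132. The prime 3 ramifies in K.

ramified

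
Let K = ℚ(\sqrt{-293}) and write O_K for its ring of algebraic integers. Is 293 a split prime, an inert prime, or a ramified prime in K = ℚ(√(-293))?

ramifies in O_K

Since -293 ≢ 1 mod 4, the ring of integers is ℤ[√-293] with discriminant 4·(-293) = -1172.
Ramification test: 293 | -1172. The prime 293 ramifies in K.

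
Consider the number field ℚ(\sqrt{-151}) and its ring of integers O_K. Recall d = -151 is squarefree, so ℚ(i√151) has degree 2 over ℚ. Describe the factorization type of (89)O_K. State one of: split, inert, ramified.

d = -151 ≡ 1 (mod 4), so O_K = ℤ[(1+√-151)/2] and disc(K) = d = -151.
disc(K) = -151 is not divisible by 89; 89 is unramified.
Compute (-151/89) via Euler: 27^((89-1)/2) mod 89 = 88, so (-151/89) = -1.
(-151/89) = -1, so 89 is inert.

inert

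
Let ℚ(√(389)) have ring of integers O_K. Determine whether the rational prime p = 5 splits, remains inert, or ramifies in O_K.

d = 389 ≡ 1 (mod 4), so O_K = ℤ[(1+√389)/2] and disc(K) = d = 389.
5 ∤ 389, so 5 is unramified.
Legendre symbol by Euler's criterion: (389/5) ≡ 389^2 ≡ 1 (mod 5), i.e. (389/5) = 1.
Legendre symbol 1 ⇒ 5 is split.

split — (5) = 𝔭₁𝔭₂ with 𝔭₁ ≠ 𝔭₂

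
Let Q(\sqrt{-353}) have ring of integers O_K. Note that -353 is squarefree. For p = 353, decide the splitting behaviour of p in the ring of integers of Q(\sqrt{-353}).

-353 mod 4 = 3, hence disc K = 4·(-353) = -1412 and O_K = ℤ[√-353].
353 divides disc(K) = -1412, so 353 ramifies.

ramified — (353) = 𝔭²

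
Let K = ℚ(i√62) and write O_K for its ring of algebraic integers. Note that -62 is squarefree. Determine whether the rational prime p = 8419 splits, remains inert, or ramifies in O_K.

Since -62 ≢ 1 mod 4, the ring of integers is ℤ[√-62] with discriminant 4·(-62) = -248.
disc(K) = -248 is not divisible by 8419; 8419 is unramified.
Compute (-62/8419) via Euler: 8357^((8419-1)/2) mod 8419 = 8418, so (-62/8419) = -1.
(-62/8419) = -1, so 8419 is inert.

8419 remains inert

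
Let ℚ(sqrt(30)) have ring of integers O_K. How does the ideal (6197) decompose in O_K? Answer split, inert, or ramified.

d = 30 ≡ 2 (mod 4), so O_K = ℤ[√30] and disc(K) = 4d = 120.
disc(K) = 120 is not divisible by 6197; 6197 is unramified.
Euler's criterion: 30^3098 mod 6197 = 6196. Thus (30|6197) = -1.
Legendre symbol -1 ⇒ 6197 is inert.

inert — (6197) stays prime in O_K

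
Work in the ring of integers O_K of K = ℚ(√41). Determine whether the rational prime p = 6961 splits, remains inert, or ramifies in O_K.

split — (6961) = 𝔭₁𝔭₂ with 𝔭₁ ≠ 𝔭₂

41 mod 4 = 1, hence disc K = 41 and O_K = ℤ[(1+√41)/2].
Since gcd(6961, 41) = 1 the prime 6961 does not ramify.
Compute (41/6961) via Euler: 41^((6961-1)/2) mod 6961 = 1, so (41/6961) = 1.
Legendre symbol 1 ⇒ 6961 is split.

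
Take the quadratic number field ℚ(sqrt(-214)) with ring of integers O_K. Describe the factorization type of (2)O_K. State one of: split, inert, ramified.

d = -214 ≡ 2 (mod 4), so O_K = ℤ[√-214] and disc(K) = 4d = -856.
2 divides disc(K) = -856, so 2 ramifies.

p ramifies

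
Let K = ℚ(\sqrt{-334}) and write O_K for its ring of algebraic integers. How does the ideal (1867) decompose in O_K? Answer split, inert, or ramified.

Since -334 ≢ 1 mod 4, the ring of integers is ℤ[√-334] with discriminant 4·(-334) = -1336.
1867 ∤ -1336, so 1867 is unramified.
Euler's criterion: (-334)^933 mod 1867 = 1. Thus (-334|1867) = 1.
d is a quadratic residue mod p, hence 1867 splits in O_K.

1867 splits in O_K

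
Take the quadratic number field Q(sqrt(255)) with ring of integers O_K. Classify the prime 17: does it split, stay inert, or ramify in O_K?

255 mod 4 = 3, hence disc K = 4·255 = 1020 and O_K = ℤ[√255].
17 divides disc(K) = 1020, so 17 ramifies.

ramified — (17) = 𝔭²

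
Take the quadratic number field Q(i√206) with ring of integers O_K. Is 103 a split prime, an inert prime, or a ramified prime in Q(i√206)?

Since -206 ≢ 1 mod 4, the ring of integers is ℤ[√-206] with discriminant 4·(-206) = -824.
disc(K) = -824 = 103·(-8), so p = 103 is ramified.

ramified — (103) = 𝔭²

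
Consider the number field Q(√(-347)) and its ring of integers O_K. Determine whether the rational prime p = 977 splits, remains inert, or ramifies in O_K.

Since -347 ≡ 1 mod 4, the ring of integers is ℤ[(1+√-347)/2] with discriminant -347.
disc(K) = -347 is not divisible by 977; 977 is unramified.
Euler's criterion: (-347)^488 mod 977 = 976. Thus (-347|977) = -1.
Legendre symbol -1 ⇒ 977 is inert.

remains prime (inert)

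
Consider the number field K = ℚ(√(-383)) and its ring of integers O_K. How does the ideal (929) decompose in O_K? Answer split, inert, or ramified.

inert

Since -383 ≡ 1 mod 4, the ring of integers is ℤ[(1+√-383)/2] with discriminant -383.
Since gcd(929, -383) = 1 the prime 929 does not ramify.
(-383/929) = 546^464 mod 929 = 928, giving Legendre symbol -1.
Legendre symbol -1 ⇒ 929 is inert.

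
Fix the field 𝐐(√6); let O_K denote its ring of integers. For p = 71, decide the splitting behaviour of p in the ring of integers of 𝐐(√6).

6 mod 4 = 2, hence disc K = 4·6 = 24 and O_K = ℤ[√6].
disc(K) = 24 is not divisible by 71; 71 is unramified.
(6/71) = 6^35 mod 71 = 1, giving Legendre symbol 1.
d is a quadratic residue mod p, hence 71 splits in O_K.

splits completely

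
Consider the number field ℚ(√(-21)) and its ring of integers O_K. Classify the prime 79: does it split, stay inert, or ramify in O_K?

d = -21 ≡ 3 (mod 4), so O_K = ℤ[√-21] and disc(K) = 4d = -84.
Since gcd(79, -84) = 1 the prime 79 does not ramify.
Compute (-21/79) via Euler: 58^((79-1)/2) mod 79 = 78, so (-21/79) = -1.
Legendre symbol -1 ⇒ 79 is inert.

79 remains inert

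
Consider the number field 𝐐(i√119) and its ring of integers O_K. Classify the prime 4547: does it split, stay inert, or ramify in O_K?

p splits

d = -119 ≡ 1 (mod 4), so O_K = ℤ[(1+√-119)/2] and disc(K) = d = -119.
4547 ∤ -119, so 4547 is unramified.
Euler's criterion: (-119)^2273 mod 4547 = 1. Thus (-119|4547) = 1.
(-119/4547) = 1, so 4547 splits.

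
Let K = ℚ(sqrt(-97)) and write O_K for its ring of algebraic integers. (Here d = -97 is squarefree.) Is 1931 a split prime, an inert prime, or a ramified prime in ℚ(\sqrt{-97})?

Since -97 ≢ 1 mod 4, the ring of integers is ℤ[√-97] with discriminant 4·(-97) = -388.
disc(K) = -388 is not divisible by 1931; 1931 is unramified.
Legendre symbol by Euler's criterion: (-97/1931) ≡ (-97)^965 ≡ 1930 (mod 1931), i.e. (-97/1931) = -1.
(-97/1931) = -1, so 1931 is inert.

inert — (1931) stays prime in O_K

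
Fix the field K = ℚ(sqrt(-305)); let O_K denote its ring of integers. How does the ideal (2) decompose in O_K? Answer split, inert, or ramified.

p ramifies

d = -305 ≡ 3 (mod 4), so O_K = ℤ[√-305] and disc(K) = 4d = -1220.
2 divides disc(K) = -1220, so 2 ramifies.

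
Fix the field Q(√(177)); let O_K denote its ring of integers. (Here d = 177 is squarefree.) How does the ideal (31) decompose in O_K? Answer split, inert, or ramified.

inert — (31) stays prime in O_K

177 mod 4 = 1, hence disc K = 177 and O_K = ℤ[(1+√177)/2].
Since gcd(31, 177) = 1 the prime 31 does not ramify.
(177/31) = 22^15 mod 31 = 30, giving Legendre symbol -1.
d is a non-residue mod p, hence 31 remains inert in O_K.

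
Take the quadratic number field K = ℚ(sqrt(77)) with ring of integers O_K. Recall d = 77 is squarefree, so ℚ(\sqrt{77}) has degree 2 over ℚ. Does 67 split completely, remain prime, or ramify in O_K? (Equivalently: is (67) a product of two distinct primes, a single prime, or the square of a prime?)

d = 77 ≡ 1 (mod 4), so O_K = ℤ[(1+√77)/2] and disc(K) = d = 77.
67 ∤ 77, so 67 is unramified.
Compute (77/67) via Euler: 10^((67-1)/2) mod 67 = 1, so (77/67) = 1.
Legendre symbol 1 ⇒ 67 is split.

split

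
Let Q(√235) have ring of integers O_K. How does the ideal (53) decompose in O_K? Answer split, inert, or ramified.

inert

235 mod 4 = 3, hence disc K = 4·235 = 940 and O_K = ℤ[√235].
53 ∤ 940, so 53 is unramified.
Compute (235/53) via Euler: 23^((53-1)/2) mod 53 = 52, so (235/53) = -1.
d is a non-residue mod p, hence 53 remains inert in O_K.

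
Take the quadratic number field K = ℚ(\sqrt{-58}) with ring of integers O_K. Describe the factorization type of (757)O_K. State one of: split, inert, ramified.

Since -58 ≢ 1 mod 4, the ring of integers is ℤ[√-58] with discriminant 4·(-58) = -232.
disc(K) = -232 is not divisible by 757; 757 is unramified.
(-58/757) = 699^378 mod 757 = 1, giving Legendre symbol 1.
d is a quadratic residue mod p, hence 757 splits in O_K.

split — (757) = 𝔭₁𝔭₂ with 𝔭₁ ≠ 𝔭₂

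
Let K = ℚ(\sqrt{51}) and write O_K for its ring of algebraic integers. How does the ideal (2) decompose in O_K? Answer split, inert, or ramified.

2 is ramified

Since 51 ≢ 1 mod 4, the ring of integers is ℤ[√51] with discriminant 4·51 = 204.
2 divides disc(K) = 204, so 2 ramifies.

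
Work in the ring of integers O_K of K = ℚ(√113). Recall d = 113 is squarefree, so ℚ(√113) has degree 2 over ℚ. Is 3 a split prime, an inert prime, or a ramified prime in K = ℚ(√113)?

d = 113 ≡ 1 (mod 4), so O_K = ℤ[(1+√113)/2] and disc(K) = d = 113.
Since gcd(3, 113) = 1 the prime 3 does not ramify.
Legendre symbol by Euler's criterion: (113/3) ≡ 113^1 ≡ 2 (mod 3), i.e. (113/3) = -1.
d is a non-residue mod p, hence 3 remains inert in O_K.

p is inert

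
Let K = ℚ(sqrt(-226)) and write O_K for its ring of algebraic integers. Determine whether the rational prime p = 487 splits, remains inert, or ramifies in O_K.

p splits

d = -226 ≡ 2 (mod 4), so O_K = ℤ[√-226] and disc(K) = 4d = -904.
disc(K) = -904 is not divisible by 487; 487 is unramified.
Euler's criterion: (-226)^243 mod 487 = 1. Thus (-226|487) = 1.
Legendre symbol 1 ⇒ 487 is split.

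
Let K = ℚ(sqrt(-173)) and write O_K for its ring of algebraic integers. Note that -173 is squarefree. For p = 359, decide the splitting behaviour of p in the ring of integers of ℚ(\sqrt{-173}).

p is inert

d = -173 ≡ 3 (mod 4), so O_K = ℤ[√-173] and disc(K) = 4d = -692.
Since gcd(359, -692) = 1 the prime 359 does not ramify.
(-173/359) = 186^179 mod 359 = 358, giving Legendre symbol -1.
Legendre symbol -1 ⇒ 359 is inert.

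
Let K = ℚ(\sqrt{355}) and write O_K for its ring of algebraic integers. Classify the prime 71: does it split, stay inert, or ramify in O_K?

ramified

355 mod 4 = 3, hence disc K = 4·355 = 1420 and O_K = ℤ[√355].
disc(K) = 1420 = 71·20, so p = 71 is ramified.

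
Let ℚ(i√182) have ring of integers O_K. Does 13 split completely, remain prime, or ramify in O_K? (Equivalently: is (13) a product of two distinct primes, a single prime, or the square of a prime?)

-182 mod 4 = 2, hence disc K = 4·(-182) = -728 and O_K = ℤ[√-182].
disc(K) = -728 = 13·(-56), so p = 13 is ramified.

13 is ramified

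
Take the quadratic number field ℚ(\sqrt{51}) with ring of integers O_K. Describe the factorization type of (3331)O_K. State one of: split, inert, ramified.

51 mod 4 = 3, hence disc K = 4·51 = 204 and O_K = ℤ[√51].
disc(K) = 204 is not divisible by 3331; 3331 is unramified.
Euler's criterion: 51^1665 mod 3331 = 3330. Thus (51|3331) = -1.
d is a non-residue mod p, hence 3331 remains inert in O_K.

remains prime (inert)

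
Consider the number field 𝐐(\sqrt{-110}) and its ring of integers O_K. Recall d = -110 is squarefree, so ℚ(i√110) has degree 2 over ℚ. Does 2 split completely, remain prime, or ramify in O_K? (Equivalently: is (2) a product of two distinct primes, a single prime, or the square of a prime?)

ramified — (2) = 𝔭²

d = -110 ≡ 2 (mod 4), so O_K = ℤ[√-110] and disc(K) = 4d = -440.
Ramification test: 2 | -440. The prime 2 ramifies in K.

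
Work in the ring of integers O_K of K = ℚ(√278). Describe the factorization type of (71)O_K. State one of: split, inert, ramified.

71 remains inert

Since 278 ≢ 1 mod 4, the ring of integers is ℤ[√278] with discriminant 4·278 = 1112.
71 ∤ 1112, so 71 is unramified.
Legendre symbol by Euler's criterion: (278/71) ≡ 278^35 ≡ 70 (mod 71), i.e. (278/71) = -1.
d is a non-residue mod p, hence 71 remains inert in O_K.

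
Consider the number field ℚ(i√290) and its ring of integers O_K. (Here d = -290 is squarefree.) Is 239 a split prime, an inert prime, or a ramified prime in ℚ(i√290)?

-290 mod 4 = 2, hence disc K = 4·(-290) = -1160 and O_K = ℤ[√-290].
disc(K) = -1160 is not divisible by 239; 239 is unramified.
Compute (-290/239) via Euler: 188^((239-1)/2) mod 239 = 238, so (-290/239) = -1.
(-290/239) = -1, so 239 is inert.

p is inert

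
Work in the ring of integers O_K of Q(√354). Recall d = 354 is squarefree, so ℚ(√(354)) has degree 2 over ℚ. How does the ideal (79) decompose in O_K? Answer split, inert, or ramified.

d = 354 ≡ 2 (mod 4), so O_K = ℤ[√354] and disc(K) = 4d = 1416.
Since gcd(79, 1416) = 1 the prime 79 does not ramify.
Compute (354/79) via Euler: 38^((79-1)/2) mod 79 = 1, so (354/79) = 1.
d is a quadratic residue mod p, hence 79 splits in O_K.

split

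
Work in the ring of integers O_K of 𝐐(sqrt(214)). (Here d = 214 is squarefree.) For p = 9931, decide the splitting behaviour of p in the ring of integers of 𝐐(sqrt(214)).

split

Since 214 ≢ 1 mod 4, the ring of integers is ℤ[√214] with discriminant 4·214 = 856.
9931 ∤ 856, so 9931 is unramified.
Legendre symbol by Euler's criterion: (214/9931) ≡ 214^4965 ≡ 1 (mod 9931), i.e. (214/9931) = 1.
d is a quadratic residue mod p, hence 9931 splits in O_K.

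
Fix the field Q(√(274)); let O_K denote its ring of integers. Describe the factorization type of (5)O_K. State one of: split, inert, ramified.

split

Since 274 ≢ 1 mod 4, the ring of integers is ℤ[√274] with discriminant 4·274 = 1096.
5 ∤ 1096, so 5 is unramified.
Legendre symbol by Euler's criterion: (274/5) ≡ 274^2 ≡ 1 (mod 5), i.e. (274/5) = 1.
d is a quadratic residue mod p, hence 5 splits in O_K.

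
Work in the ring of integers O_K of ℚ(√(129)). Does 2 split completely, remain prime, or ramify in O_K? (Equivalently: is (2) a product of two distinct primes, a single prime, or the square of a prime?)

p splits

Since 129 ≡ 1 mod 4, the ring of integers is ℤ[(1+√129)/2] with discriminant 129.
disc(K) = 129 is not divisible by 2; 2 is unramified.
d ≡ 1 (mod 8); the supplementary law gives 2 split.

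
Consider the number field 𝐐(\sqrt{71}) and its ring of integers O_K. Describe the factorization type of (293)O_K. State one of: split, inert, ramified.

Since 71 ≢ 1 mod 4, the ring of integers is ℤ[√71] with discriminant 4·71 = 284.
disc(K) = 284 is not divisible by 293; 293 is unramified.
(71/293) = 71^146 mod 293 = 1, giving Legendre symbol 1.
Legendre symbol 1 ⇒ 293 is split.

p splits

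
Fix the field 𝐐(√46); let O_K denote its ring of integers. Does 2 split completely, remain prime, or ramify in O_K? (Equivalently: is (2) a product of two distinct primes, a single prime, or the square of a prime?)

46 mod 4 = 2, hence disc K = 4·46 = 184 and O_K = ℤ[√46].
2 divides disc(K) = 184, so 2 ramifies.

2 is ramified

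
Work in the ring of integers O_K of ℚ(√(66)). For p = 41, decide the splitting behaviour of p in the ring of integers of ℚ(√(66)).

split

d = 66 ≡ 2 (mod 4), so O_K = ℤ[√66] and disc(K) = 4d = 264.
41 ∤ 264, so 41 is unramified.
Legendre symbol by Euler's criterion: (66/41) ≡ 66^20 ≡ 1 (mod 41), i.e. (66/41) = 1.
(66/41) = 1, so 41 splits.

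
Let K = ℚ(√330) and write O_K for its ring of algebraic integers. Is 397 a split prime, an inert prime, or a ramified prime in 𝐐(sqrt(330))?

330 mod 4 = 2, hence disc K = 4·330 = 1320 and O_K = ℤ[√330].
disc(K) = 1320 is not divisible by 397; 397 is unramified.
Legendre symbol by Euler's criterion: (330/397) ≡ 330^198 ≡ 1 (mod 397), i.e. (330/397) = 1.
(330/397) = 1, so 397 splits.

split — (397) = 𝔭₁𝔭₂ with 𝔭₁ ≠ 𝔭₂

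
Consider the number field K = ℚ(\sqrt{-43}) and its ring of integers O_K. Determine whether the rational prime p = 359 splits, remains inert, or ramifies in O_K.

split — (359) = 𝔭₁𝔭₂ with 𝔭₁ ≠ 𝔭₂

Since -43 ≡ 1 mod 4, the ring of integers is ℤ[(1+√-43)/2] with discriminant -43.
disc(K) = -43 is not divisible by 359; 359 is unramified.
Compute (-43/359) via Euler: 316^((359-1)/2) mod 359 = 1, so (-43/359) = 1.
(-43/359) = 1, so 359 splits.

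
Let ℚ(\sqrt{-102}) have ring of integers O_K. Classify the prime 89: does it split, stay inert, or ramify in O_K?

inert — (89) stays prime in O_K

d = -102 ≡ 2 (mod 4), so O_K = ℤ[√-102] and disc(K) = 4d = -408.
disc(K) = -408 is not divisible by 89; 89 is unramified.
Compute (-102/89) via Euler: 76^((89-1)/2) mod 89 = 88, so (-102/89) = -1.
(-102/89) = -1, so 89 is inert.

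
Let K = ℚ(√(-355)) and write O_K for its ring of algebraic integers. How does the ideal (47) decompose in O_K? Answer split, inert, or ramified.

split

-355 mod 4 = 1, hence disc K = -355 and O_K = ℤ[(1+√-355)/2].
disc(K) = -355 is not divisible by 47; 47 is unramified.
Compute (-355/47) via Euler: 21^((47-1)/2) mod 47 = 1, so (-355/47) = 1.
(-355/47) = 1, so 47 splits.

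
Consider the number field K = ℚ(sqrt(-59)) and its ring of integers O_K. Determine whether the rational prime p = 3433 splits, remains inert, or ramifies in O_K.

p is inert

d = -59 ≡ 1 (mod 4), so O_K = ℤ[(1+√-59)/2] and disc(K) = d = -59.
3433 ∤ -59, so 3433 is unramified.
Euler's criterion: (-59)^1716 mod 3433 = 3432. Thus (-59|3433) = -1.
(-59/3433) = -1, so 3433 is inert.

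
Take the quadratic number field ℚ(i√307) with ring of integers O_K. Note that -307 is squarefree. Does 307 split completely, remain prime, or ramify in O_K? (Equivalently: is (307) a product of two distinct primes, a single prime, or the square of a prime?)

ramified

Since -307 ≡ 1 mod 4, the ring of integers is ℤ[(1+√-307)/2] with discriminant -307.
Ramification test: 307 | -307. The prime 307 ramifies in K.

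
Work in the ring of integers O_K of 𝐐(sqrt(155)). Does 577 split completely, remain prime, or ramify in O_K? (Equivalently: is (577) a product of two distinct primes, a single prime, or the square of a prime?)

155 mod 4 = 3, hence disc K = 4·155 = 620 and O_K = ℤ[√155].
577 ∤ 620, so 577 is unramified.
Legendre symbol by Euler's criterion: (155/577) ≡ 155^288 ≡ 576 (mod 577), i.e. (155/577) = -1.
(155/577) = -1, so 577 is inert.

inert — (577) stays prime in O_K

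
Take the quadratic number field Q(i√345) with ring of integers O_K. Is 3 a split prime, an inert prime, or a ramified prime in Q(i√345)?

p ramifies

Since -345 ≢ 1 mod 4, the ring of integers is ℤ[√-345] with discriminant 4·(-345) = -1380.
Ramification test: 3 | -1380. The prime 3 ramifies in K.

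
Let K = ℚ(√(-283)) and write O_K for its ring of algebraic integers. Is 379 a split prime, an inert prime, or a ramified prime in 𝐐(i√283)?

Since -283 ≡ 1 mod 4, the ring of integers is ℤ[(1+√-283)/2] with discriminant -283.
379 ∤ -283, so 379 is unramified.
(-283/379) = 96^189 mod 379 = 1, giving Legendre symbol 1.
d is a quadratic residue mod p, hence 379 splits in O_K.

splits completely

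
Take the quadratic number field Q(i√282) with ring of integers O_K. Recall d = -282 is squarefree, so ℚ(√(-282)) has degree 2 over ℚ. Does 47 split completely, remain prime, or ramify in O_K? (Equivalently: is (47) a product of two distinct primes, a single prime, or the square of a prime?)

ramified — (47) = 𝔭²

Since -282 ≢ 1 mod 4, the ring of integers is ℤ[√-282] with discriminant 4·(-282) = -1128.
Ramification test: 47 | -1128. The prime 47 ramifies in K.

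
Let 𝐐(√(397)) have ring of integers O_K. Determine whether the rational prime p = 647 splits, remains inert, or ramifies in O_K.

Since 397 ≡ 1 mod 4, the ring of integers is ℤ[(1+√397)/2] with discriminant 397.
647 ∤ 397, so 647 is unramified.
(397/647) = 397^323 mod 647 = 1, giving Legendre symbol 1.
(397/647) = 1, so 647 splits.

split — (647) = 𝔭₁𝔭₂ with 𝔭₁ ≠ 𝔭₂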